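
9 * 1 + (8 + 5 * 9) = 62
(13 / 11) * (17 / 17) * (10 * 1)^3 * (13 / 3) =169000 / 33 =5121.21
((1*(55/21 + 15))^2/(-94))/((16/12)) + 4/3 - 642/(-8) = 728729/9212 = 79.11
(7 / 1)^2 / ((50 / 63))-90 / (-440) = 68139 / 1100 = 61.94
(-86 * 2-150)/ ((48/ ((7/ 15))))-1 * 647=-234047/ 360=-650.13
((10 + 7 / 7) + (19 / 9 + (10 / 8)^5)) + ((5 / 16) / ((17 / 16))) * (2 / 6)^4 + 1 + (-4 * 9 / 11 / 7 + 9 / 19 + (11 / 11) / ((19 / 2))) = 35642614531 / 2062900224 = 17.28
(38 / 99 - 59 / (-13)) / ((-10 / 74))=-46879 / 1287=-36.43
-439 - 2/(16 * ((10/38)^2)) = -88161/200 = -440.80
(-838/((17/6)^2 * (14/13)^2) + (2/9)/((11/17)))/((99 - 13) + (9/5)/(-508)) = -319287469120/306226937709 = -1.04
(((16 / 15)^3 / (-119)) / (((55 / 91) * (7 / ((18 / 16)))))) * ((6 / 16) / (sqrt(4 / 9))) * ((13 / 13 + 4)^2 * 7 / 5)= -1248 / 23375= -0.05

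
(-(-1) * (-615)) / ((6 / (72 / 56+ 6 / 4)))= -7995 / 28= -285.54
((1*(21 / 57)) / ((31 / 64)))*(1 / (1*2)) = 0.38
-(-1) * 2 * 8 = 16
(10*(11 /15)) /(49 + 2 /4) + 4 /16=0.40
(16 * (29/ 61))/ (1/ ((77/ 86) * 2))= 35728/ 2623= 13.62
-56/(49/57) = -456/7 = -65.14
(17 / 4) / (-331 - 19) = -0.01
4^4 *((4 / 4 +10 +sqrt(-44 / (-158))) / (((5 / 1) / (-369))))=-1039104 / 5-94464 *sqrt(1738) / 395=-217790.78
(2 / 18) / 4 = 1 / 36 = 0.03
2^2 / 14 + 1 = 9 / 7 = 1.29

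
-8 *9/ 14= -5.14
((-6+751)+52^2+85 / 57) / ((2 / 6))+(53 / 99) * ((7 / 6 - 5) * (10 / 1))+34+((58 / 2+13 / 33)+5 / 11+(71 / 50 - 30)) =2924829053 / 282150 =10366.22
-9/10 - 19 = -199/10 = -19.90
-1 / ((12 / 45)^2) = -225 / 16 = -14.06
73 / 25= 2.92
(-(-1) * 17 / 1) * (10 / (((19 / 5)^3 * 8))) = 10625 / 27436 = 0.39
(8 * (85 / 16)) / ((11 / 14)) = 595 / 11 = 54.09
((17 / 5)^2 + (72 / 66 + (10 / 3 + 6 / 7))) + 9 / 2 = 246493 / 11550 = 21.34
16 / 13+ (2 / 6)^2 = 157 / 117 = 1.34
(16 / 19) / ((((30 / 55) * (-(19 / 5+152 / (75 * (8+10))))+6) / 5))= 12375 / 11362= 1.09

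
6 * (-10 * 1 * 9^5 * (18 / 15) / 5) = -4251528 / 5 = -850305.60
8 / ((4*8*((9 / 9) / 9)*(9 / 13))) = 13 / 4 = 3.25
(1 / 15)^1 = 1 / 15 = 0.07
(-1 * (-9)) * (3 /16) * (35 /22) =945 /352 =2.68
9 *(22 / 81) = 22 / 9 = 2.44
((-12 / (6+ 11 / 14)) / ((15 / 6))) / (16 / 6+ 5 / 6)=-96 / 475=-0.20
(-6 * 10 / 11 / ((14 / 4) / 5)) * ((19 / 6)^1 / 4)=-475 / 77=-6.17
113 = 113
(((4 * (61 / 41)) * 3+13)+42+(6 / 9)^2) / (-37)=-731 / 369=-1.98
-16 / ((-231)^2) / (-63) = 16 / 3361743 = 0.00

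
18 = 18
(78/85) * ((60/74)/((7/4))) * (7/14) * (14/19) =1872/11951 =0.16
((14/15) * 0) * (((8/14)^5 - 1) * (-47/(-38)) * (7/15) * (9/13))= 0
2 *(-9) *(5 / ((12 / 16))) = -120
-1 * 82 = -82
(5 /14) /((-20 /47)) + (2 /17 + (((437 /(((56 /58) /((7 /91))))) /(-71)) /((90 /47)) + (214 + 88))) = 212550328 /706095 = 301.02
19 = 19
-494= -494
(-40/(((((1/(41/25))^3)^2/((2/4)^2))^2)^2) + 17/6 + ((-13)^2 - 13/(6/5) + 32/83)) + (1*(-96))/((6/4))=-42072434704520909386716441511656518000563/1887201506178826093673706054687500000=-22293.56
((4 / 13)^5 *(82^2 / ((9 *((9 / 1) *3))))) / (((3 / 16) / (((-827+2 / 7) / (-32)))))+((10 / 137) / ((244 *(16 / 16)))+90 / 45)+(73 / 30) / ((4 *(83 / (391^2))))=6618037058070280697 / 5841014795146440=1133.03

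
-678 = -678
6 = 6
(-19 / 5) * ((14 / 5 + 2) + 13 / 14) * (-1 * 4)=15238 / 175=87.07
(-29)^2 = 841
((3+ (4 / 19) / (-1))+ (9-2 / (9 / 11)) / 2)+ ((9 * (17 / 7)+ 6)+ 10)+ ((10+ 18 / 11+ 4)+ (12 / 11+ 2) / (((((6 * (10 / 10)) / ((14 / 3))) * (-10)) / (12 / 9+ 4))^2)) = 3204519809 / 53326350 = 60.09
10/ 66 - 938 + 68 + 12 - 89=-31246/ 33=-946.85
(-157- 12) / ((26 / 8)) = -52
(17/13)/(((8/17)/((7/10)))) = 2023/1040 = 1.95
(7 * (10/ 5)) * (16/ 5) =224/ 5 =44.80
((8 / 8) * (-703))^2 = 494209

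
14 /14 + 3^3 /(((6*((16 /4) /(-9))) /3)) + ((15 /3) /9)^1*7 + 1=-1763 /72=-24.49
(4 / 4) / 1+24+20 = 45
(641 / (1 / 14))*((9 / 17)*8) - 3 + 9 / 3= 646128 / 17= 38007.53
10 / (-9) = -10 / 9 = -1.11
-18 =-18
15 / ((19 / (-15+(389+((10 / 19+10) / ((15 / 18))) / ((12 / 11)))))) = 109890 / 361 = 304.40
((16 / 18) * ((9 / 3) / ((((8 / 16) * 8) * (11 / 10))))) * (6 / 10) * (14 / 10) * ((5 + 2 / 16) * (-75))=-195.68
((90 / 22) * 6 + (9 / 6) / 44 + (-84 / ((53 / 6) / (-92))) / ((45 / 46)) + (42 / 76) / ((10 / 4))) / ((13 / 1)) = 70.70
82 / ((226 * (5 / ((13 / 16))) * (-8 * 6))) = -0.00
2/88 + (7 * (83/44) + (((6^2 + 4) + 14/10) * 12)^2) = 135752907/550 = 246823.47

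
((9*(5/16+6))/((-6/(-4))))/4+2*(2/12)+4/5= 5089/480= 10.60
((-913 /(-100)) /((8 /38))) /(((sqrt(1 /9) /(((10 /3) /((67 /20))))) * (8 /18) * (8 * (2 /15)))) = 2341845 /8576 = 273.07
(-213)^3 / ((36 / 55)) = -59055315 / 4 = -14763828.75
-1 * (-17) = 17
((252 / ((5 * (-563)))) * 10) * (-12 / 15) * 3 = 6048 / 2815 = 2.15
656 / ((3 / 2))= 1312 / 3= 437.33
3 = 3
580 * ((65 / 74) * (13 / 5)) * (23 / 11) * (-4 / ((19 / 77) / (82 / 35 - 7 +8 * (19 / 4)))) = -1052381928 / 703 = -1496987.10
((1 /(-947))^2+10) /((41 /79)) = 708479189 /36769169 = 19.27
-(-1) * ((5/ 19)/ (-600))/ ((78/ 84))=-7/ 14820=-0.00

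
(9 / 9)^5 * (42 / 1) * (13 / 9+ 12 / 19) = 4970 / 57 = 87.19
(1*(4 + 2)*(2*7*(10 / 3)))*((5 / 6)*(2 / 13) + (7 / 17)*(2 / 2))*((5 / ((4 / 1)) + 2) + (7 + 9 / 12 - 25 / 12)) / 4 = 670355 / 1989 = 337.03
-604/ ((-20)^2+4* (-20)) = -151/ 80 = -1.89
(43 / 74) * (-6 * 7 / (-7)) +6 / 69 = 3041 / 851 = 3.57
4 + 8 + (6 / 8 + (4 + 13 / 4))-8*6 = -28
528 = 528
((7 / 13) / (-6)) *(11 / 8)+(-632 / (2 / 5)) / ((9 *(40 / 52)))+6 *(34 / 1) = -45575 / 1872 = -24.35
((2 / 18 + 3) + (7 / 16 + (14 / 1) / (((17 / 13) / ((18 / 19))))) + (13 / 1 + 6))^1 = 1520525 / 46512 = 32.69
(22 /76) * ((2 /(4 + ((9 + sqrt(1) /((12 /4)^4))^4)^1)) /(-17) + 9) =239115619763955 /91781934793532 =2.61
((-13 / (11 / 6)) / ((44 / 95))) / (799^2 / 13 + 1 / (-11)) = -48165 / 154492756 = -0.00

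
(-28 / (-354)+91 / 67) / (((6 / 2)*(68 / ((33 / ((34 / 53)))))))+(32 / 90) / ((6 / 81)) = 707718367 / 137090040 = 5.16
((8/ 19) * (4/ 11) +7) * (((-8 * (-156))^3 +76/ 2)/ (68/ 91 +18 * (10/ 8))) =528879027012700/ 884279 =598090678.41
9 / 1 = 9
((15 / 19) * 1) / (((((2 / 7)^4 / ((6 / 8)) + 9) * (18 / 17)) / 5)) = 1020425 / 2465858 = 0.41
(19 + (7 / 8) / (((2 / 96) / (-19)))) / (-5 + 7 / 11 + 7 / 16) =137104 / 691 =198.41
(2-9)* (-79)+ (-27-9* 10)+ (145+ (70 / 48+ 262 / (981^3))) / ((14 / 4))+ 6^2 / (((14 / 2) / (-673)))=-78860882899963 / 26434131948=-2983.30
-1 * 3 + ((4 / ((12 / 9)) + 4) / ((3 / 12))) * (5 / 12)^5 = -164749 / 62208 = -2.65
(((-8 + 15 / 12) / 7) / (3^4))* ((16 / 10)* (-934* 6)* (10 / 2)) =3736 / 7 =533.71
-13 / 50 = -0.26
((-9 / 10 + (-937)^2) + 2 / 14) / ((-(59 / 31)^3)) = -1830888634607 / 14376530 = -127352.61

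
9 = 9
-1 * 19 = -19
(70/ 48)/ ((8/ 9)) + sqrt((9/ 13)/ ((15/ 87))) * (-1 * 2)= 105/ 64 -6 * sqrt(1885)/ 65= -2.37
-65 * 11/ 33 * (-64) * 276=382720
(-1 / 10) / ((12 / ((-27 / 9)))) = 1 / 40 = 0.02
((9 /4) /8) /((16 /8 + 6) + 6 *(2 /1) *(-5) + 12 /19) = -0.01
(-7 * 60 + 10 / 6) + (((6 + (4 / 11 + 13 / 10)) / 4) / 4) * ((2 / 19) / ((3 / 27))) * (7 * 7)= -19868311 / 50160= -396.10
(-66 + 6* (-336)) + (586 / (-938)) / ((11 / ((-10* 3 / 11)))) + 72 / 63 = -118077772 / 56749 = -2080.70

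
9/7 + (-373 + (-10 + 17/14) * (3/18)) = -10449/28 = -373.18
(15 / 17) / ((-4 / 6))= -45 / 34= -1.32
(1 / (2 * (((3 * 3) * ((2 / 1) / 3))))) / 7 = 1 / 84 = 0.01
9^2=81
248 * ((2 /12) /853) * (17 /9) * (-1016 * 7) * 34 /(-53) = 509731264 /1220643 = 417.59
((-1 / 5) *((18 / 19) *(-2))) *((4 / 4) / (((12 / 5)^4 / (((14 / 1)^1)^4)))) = 438.78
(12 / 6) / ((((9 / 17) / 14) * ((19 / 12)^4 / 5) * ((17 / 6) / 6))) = 11612160 / 130321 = 89.10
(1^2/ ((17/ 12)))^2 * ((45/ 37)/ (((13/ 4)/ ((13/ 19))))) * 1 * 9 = 233280/ 203167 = 1.15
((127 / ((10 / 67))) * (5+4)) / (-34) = -76581 / 340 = -225.24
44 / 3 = 14.67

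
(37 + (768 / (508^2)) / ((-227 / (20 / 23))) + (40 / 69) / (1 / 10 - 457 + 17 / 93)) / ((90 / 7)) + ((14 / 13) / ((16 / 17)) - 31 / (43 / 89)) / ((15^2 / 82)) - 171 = -3438599973401666834387 / 17994748142201091300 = -191.09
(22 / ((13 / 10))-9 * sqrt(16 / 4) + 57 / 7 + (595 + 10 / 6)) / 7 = 164819 / 1911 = 86.25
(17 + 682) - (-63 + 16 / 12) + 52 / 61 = 139358 / 183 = 761.52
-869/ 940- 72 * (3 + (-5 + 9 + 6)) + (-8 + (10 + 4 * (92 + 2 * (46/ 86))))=-562.65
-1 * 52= -52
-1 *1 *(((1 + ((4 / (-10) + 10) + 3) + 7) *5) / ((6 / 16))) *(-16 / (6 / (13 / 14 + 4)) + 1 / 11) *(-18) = -4968720 / 77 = -64528.83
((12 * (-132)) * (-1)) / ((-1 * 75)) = -528 / 25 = -21.12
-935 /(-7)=935 /7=133.57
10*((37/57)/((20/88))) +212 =13712/57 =240.56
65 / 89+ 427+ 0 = 427.73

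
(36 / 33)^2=144 / 121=1.19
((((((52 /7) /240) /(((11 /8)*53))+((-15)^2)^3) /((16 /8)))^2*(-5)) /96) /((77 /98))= -486195367294614122578801 /226121353920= -2150152379976.58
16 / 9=1.78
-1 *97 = -97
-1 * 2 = -2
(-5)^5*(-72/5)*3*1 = 135000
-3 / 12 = -1 / 4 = -0.25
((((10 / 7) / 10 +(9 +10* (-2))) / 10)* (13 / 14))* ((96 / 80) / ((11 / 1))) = -1482 / 13475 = -0.11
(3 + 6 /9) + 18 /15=73 /15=4.87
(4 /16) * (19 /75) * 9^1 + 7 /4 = 58 /25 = 2.32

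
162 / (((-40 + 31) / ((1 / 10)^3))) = -0.02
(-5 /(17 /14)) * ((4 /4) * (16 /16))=-70 /17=-4.12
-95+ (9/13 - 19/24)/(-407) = -12063449/126984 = -95.00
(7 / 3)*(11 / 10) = 2.57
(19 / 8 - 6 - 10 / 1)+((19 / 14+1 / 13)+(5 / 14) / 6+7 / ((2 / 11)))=8227 / 312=26.37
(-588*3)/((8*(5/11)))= -4851/10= -485.10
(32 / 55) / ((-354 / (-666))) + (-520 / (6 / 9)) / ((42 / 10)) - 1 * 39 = -5079521 / 22715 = -223.62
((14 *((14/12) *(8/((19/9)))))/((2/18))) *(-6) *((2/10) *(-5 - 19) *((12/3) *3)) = 18289152/95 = 192517.39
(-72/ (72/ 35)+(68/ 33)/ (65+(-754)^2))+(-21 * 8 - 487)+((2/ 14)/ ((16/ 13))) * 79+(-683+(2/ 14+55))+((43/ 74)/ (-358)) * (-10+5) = -2602041868642877/ 1988295916464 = -1308.68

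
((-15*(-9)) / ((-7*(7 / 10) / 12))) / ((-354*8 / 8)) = 2700 / 2891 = 0.93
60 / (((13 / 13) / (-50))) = -3000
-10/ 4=-5/ 2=-2.50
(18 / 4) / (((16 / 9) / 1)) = 81 / 32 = 2.53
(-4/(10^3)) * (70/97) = -0.00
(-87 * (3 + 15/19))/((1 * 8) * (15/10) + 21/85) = -177480/6593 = -26.92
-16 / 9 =-1.78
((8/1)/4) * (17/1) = 34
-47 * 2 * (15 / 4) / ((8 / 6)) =-2115 / 8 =-264.38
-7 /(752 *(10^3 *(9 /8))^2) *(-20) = 7 /47587500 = 0.00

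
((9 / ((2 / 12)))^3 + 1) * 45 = 7085925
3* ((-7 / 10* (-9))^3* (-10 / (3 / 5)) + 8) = -249567 / 20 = -12478.35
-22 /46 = -11 /23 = -0.48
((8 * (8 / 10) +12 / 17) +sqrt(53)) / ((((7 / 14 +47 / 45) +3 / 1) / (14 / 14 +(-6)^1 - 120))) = -11250 * sqrt(53) / 409 - 1359000 / 6953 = -395.70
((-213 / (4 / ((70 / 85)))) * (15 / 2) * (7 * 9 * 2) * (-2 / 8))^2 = 1985266910025 / 18496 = 107334932.42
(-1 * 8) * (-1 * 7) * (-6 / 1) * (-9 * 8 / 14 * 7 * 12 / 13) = 145152 / 13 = 11165.54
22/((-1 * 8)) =-11/4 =-2.75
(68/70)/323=0.00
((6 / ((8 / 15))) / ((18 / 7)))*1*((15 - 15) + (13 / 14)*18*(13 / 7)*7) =7605 / 8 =950.62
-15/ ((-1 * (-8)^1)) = -15/ 8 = -1.88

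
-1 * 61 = -61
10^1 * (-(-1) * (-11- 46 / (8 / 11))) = -1485 / 2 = -742.50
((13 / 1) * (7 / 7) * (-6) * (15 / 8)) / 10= -117 / 8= -14.62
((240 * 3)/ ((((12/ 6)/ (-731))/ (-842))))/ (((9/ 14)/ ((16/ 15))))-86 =1102979326/ 3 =367659775.33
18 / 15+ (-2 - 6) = -34 / 5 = -6.80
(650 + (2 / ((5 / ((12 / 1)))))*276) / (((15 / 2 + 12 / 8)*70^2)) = 4937 / 110250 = 0.04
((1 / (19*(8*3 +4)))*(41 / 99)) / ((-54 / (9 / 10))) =-41 / 3160080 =-0.00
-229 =-229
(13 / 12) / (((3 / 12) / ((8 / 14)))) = 52 / 21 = 2.48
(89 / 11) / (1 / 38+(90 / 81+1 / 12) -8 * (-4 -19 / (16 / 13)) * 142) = 60876 / 166146629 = 0.00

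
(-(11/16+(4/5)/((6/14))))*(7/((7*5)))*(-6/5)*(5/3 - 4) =-4291/3000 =-1.43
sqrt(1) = 1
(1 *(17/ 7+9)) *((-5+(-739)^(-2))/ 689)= -218448320/ 2633941583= -0.08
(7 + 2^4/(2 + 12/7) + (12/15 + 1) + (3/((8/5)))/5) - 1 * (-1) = 7531/520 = 14.48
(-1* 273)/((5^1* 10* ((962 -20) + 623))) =-273/78250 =-0.00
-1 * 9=-9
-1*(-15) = 15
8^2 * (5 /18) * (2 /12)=80 /27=2.96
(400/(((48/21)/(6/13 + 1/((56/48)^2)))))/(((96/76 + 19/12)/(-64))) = -277977600/59059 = -4706.78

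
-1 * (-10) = 10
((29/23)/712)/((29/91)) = 91/16376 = 0.01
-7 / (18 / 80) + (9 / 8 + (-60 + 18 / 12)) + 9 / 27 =-88.15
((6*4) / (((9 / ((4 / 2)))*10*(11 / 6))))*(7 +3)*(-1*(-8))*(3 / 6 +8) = 2176 / 11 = 197.82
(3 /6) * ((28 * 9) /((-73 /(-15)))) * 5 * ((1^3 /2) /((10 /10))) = 64.73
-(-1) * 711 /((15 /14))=663.60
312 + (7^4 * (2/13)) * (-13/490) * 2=1462/5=292.40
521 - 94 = 427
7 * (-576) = -4032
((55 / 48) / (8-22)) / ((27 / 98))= -385 / 1296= -0.30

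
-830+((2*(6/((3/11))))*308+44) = 12766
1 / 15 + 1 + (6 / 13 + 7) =1663 / 195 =8.53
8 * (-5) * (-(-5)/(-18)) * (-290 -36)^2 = 10627600/9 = 1180844.44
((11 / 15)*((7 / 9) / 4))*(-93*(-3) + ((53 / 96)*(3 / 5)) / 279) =959005201 / 24105600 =39.78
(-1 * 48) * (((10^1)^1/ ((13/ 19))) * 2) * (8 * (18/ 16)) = -164160/ 13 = -12627.69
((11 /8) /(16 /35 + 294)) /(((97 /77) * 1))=29645 /7997456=0.00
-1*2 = -2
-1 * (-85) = 85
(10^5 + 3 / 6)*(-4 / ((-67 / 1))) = 400002 / 67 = 5970.18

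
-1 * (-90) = 90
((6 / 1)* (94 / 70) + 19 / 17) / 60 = 5459 / 35700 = 0.15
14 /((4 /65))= 455 /2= 227.50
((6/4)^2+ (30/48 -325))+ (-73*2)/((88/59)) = -36961/88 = -420.01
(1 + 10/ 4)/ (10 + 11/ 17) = 119/ 362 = 0.33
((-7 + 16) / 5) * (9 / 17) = 81 / 85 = 0.95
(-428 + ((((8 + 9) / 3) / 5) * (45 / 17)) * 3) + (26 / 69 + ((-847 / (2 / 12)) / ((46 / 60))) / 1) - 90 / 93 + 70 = -14926555 / 2139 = -6978.29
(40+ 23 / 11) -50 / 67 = 30471 / 737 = 41.34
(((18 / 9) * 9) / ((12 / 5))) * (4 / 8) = 3.75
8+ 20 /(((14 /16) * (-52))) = 688 /91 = 7.56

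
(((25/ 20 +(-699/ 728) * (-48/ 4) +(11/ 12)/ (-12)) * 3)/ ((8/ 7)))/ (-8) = -166363/ 39936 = -4.17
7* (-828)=-5796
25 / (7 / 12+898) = 300 / 10783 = 0.03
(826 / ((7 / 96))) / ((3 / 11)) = 41536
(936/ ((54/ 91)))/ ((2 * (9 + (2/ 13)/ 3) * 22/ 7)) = 107653/ 3883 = 27.72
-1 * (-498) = 498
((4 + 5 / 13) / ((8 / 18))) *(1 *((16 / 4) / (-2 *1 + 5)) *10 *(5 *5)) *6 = 256500 / 13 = 19730.77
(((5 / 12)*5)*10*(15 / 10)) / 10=25 / 8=3.12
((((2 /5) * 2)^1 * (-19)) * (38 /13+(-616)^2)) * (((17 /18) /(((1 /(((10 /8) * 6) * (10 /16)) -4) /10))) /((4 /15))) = 99584251125 /1846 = 53945964.86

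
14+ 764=778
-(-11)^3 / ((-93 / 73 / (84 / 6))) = -1360282 / 93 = -14626.69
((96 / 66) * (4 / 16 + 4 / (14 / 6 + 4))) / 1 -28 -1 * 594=-620.72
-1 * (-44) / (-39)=-44 / 39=-1.13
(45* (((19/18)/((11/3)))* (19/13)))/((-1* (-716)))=5415/204776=0.03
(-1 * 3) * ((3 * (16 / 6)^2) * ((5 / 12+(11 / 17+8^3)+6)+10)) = -1726864 / 51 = -33860.08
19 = 19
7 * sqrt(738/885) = 7 * sqrt(72570)/295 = 6.39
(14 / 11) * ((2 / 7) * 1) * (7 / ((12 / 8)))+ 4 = 188 / 33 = 5.70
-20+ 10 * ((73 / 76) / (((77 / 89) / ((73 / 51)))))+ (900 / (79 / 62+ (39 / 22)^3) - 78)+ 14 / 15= 5653915776627 / 112391302870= 50.31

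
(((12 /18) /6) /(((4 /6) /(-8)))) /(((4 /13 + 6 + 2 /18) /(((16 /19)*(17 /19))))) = -42432 /271111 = -0.16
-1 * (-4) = 4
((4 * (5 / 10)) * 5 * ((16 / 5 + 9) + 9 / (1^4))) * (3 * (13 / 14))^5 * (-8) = -4781882547 / 16807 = -284517.32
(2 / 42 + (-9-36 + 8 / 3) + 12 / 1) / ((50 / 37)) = -3922 / 175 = -22.41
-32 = -32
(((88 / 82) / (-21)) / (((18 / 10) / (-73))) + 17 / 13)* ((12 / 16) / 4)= 340513 / 537264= 0.63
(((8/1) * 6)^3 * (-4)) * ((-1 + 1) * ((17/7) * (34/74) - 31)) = 0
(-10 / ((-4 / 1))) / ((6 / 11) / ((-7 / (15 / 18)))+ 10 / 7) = 11 / 6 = 1.83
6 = 6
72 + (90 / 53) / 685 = 522810 / 7261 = 72.00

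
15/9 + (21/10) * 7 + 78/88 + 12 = 19307/660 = 29.25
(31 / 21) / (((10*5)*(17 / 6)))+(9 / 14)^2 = 35293 / 83300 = 0.42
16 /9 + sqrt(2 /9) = 2.25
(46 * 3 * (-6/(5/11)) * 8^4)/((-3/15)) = 37306368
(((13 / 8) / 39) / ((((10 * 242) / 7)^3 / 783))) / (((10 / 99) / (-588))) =-118438929 / 25768160000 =-0.00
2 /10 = 1 /5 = 0.20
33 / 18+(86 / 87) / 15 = 4957 / 2610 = 1.90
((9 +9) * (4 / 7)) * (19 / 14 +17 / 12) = 1398 / 49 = 28.53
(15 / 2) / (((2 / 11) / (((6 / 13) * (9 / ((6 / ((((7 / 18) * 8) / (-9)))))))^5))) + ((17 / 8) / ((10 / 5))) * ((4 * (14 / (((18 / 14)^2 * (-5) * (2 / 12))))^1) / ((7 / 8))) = -1804945399208 / 36540800595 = -49.40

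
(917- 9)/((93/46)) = 41768/93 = 449.12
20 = 20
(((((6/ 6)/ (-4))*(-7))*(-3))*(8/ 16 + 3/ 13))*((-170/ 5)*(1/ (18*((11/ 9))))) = 6783/ 1144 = 5.93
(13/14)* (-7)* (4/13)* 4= -8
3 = 3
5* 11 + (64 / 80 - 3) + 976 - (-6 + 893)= 709 / 5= 141.80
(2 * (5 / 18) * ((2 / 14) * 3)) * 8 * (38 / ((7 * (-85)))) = -304 / 2499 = -0.12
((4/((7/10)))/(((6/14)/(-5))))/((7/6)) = -400/7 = -57.14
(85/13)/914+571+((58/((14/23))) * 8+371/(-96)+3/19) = 100855344805/75854688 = 1329.59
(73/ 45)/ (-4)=-73/ 180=-0.41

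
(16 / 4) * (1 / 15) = 4 / 15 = 0.27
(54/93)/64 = 9/992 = 0.01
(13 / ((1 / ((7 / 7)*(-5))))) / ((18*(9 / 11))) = -715 / 162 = -4.41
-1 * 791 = -791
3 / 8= 0.38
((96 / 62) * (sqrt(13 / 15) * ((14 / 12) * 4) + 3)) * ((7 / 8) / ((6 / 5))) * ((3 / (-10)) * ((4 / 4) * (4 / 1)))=-196 * sqrt(195) / 465- 126 / 31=-9.95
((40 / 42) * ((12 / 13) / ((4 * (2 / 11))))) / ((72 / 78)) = 55 / 42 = 1.31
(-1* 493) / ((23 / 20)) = -9860 / 23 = -428.70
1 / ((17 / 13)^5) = 371293 / 1419857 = 0.26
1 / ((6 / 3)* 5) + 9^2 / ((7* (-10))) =-37 / 35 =-1.06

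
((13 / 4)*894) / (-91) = -31.93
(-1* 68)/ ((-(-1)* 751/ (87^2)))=-514692/ 751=-685.34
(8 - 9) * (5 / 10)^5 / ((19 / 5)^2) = -25 / 11552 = -0.00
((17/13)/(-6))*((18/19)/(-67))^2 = -0.00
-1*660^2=-435600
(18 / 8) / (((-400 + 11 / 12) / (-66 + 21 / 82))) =145557 / 392698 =0.37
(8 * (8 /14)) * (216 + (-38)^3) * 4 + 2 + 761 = -998661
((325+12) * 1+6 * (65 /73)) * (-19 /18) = -474829 /1314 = -361.36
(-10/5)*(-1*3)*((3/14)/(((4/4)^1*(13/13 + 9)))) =9/70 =0.13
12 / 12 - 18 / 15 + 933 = 4664 / 5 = 932.80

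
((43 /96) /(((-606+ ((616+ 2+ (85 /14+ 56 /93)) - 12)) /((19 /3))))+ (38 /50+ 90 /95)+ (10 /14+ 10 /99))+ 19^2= 16655422584277 /45763225200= 363.95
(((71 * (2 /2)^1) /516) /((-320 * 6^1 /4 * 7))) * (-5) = 71 /346752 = 0.00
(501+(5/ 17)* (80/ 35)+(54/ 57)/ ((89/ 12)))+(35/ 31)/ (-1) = 3123235088/ 6238099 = 500.67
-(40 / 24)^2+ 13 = 92 / 9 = 10.22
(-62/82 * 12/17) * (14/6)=-868/697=-1.25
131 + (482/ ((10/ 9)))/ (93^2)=629696/ 4805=131.05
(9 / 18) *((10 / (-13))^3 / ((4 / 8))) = -1000 / 2197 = -0.46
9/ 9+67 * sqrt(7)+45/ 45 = 2+67 * sqrt(7) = 179.27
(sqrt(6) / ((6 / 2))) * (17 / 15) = 17 * sqrt(6) / 45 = 0.93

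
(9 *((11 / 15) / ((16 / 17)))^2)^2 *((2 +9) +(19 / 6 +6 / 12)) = 13451140571 / 30720000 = 437.86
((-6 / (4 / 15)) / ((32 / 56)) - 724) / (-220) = 6107 / 1760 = 3.47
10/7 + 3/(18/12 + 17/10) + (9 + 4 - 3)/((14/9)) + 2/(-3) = 2731/336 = 8.13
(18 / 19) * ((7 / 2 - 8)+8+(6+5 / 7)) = 1287 / 133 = 9.68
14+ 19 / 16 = 243 / 16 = 15.19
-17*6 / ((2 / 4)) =-204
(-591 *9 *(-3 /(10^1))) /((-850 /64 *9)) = -28368 /2125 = -13.35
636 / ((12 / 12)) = 636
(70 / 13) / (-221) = -70 / 2873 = -0.02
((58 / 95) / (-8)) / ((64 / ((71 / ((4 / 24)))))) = -6177 / 12160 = -0.51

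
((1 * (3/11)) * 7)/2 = 21/22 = 0.95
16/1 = 16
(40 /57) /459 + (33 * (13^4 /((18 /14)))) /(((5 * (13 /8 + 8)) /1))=1992644048 /130815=15232.53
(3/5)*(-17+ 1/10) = -507/50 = -10.14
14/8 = 7/4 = 1.75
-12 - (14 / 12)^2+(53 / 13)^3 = 4302815 / 79092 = 54.40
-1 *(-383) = 383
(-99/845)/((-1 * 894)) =33/251810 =0.00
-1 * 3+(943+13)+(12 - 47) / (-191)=182058 / 191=953.18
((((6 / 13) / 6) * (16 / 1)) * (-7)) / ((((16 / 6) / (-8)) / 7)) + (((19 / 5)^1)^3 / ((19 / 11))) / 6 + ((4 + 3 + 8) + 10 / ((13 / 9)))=2029373 / 9750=208.14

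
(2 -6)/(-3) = 4/3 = 1.33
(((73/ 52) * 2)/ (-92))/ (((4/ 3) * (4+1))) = -219/ 47840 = -0.00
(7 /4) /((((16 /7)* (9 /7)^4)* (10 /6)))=117649 /699840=0.17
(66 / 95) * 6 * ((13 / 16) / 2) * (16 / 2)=1287 / 95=13.55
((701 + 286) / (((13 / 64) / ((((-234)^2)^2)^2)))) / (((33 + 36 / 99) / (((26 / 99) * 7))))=883302606893989689458688 / 367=2406819092354195339124.49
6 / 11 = 0.55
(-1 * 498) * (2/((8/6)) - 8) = 3237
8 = 8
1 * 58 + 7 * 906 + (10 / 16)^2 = 409625 / 64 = 6400.39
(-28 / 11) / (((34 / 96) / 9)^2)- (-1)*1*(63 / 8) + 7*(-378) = -108896571 / 25432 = -4281.87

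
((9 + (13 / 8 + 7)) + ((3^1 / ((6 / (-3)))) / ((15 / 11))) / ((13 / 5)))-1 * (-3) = 2101 / 104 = 20.20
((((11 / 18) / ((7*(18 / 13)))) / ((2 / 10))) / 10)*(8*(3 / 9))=143 / 1701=0.08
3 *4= 12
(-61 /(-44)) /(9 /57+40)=1159 /33572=0.03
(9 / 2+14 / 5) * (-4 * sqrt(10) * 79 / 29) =-11534 * sqrt(10) / 145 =-251.54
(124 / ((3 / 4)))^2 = 246016 / 9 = 27335.11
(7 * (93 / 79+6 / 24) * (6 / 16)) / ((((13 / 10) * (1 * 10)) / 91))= 66297 / 2528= 26.23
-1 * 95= -95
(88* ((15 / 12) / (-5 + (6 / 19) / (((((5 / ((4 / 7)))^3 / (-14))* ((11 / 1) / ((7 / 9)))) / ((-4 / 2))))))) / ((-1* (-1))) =-60348750 / 2742613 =-22.00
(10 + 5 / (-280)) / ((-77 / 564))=-78819 / 1078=-73.12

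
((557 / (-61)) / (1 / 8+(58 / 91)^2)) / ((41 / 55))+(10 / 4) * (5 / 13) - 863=-2025507747689 / 2288460018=-885.10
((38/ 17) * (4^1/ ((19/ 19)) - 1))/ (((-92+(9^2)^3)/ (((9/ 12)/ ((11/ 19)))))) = 3249/ 198724526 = 0.00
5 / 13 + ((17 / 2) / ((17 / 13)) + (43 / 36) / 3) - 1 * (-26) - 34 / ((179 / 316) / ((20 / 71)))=292187341 / 17843436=16.38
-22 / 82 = -11 / 41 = -0.27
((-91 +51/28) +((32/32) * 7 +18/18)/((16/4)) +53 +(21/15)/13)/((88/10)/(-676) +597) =-806117/14124712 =-0.06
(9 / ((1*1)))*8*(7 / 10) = 252 / 5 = 50.40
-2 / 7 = -0.29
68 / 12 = 17 / 3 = 5.67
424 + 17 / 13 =5529 / 13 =425.31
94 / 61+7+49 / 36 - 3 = 15157 / 2196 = 6.90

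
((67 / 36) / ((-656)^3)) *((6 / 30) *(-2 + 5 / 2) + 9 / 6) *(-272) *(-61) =-69479 / 396984960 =-0.00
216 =216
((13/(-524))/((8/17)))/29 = -221/121568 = -0.00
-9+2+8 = 1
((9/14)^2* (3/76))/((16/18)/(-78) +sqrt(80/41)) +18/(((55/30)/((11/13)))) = 29937843* sqrt(205)/36701598976 +3963818150577/477120786688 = 8.32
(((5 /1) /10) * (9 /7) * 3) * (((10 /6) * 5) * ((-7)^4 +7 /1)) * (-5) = -193500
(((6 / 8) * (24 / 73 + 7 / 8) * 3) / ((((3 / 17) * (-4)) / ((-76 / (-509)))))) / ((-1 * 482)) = 681207 / 573109568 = 0.00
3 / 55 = 0.05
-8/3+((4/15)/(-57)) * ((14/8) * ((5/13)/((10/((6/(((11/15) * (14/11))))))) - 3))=-6531/2470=-2.64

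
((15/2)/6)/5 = 1/4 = 0.25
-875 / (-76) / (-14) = -125 / 152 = -0.82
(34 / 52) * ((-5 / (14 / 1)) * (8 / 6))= -85 / 273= -0.31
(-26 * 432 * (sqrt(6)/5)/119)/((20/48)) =-134784 * sqrt(6)/2975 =-110.98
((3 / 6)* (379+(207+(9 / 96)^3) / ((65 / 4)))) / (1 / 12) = 625778769 / 266240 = 2350.43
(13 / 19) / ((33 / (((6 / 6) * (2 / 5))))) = 26 / 3135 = 0.01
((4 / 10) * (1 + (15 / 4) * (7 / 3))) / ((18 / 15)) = 13 / 4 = 3.25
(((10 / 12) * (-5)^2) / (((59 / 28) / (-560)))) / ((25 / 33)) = -431200 / 59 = -7308.47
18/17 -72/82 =126/697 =0.18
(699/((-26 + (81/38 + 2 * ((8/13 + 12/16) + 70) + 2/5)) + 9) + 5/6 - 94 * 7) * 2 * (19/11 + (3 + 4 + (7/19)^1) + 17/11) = -13870.03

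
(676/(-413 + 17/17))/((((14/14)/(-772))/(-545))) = -71105060/103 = -690340.39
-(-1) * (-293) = -293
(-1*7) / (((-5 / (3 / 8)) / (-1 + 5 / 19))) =-147 / 380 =-0.39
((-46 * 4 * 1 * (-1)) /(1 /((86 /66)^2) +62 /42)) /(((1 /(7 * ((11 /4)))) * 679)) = 9823737 /3889118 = 2.53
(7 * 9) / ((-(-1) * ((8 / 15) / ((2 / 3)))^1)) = 315 / 4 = 78.75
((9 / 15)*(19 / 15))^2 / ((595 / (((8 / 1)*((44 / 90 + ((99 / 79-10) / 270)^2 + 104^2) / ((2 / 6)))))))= 3553082234025362 / 14099296640625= 252.00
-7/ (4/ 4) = -7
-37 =-37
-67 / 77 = -0.87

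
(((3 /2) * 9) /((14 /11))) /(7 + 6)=297 /364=0.82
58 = 58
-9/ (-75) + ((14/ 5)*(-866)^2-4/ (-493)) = 25880983139/ 12325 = 2099876.93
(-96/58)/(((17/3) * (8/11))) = -0.40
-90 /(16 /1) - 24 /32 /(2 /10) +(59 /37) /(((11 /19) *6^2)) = -272483 /29304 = -9.30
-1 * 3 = -3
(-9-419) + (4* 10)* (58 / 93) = -37484 / 93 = -403.05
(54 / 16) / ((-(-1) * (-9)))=-3 / 8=-0.38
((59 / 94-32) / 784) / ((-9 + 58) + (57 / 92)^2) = -1560021 / 1925238910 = -0.00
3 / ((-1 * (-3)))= 1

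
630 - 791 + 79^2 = 6080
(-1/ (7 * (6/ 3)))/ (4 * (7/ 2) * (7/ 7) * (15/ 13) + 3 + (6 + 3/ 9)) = -39/ 13916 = -0.00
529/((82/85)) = 44965/82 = 548.35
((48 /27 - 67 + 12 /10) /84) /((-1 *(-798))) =-2881 /3016440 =-0.00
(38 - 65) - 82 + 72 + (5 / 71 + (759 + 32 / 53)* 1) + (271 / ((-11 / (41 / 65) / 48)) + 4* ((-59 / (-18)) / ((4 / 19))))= 1890636203 / 48429810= 39.04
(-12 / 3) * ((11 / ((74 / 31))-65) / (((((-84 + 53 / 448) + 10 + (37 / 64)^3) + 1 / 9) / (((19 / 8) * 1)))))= -350577819648 / 44960009393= -7.80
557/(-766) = -557/766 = -0.73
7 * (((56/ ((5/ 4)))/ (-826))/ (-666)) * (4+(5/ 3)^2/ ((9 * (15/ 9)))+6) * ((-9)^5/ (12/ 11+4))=-147015/ 2183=-67.35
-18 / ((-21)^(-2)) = -7938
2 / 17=0.12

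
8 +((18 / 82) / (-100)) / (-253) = 8298409 / 1037300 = 8.00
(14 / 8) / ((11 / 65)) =455 / 44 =10.34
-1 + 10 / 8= 0.25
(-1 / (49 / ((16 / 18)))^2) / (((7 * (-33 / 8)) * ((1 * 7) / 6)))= 1024 / 104825259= 0.00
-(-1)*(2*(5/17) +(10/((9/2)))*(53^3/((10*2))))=2530999/153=16542.48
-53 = -53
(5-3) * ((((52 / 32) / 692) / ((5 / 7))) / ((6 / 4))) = 0.00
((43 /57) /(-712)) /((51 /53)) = -0.00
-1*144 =-144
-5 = -5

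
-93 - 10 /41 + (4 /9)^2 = -309007 /3321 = -93.05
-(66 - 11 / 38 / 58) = -145453 / 2204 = -66.00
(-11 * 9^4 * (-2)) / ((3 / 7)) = 336798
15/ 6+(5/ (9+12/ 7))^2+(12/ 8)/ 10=2581/ 900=2.87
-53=-53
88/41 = 2.15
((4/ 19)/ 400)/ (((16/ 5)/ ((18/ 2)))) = 9/ 6080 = 0.00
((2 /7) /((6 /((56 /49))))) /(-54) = -4 /3969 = -0.00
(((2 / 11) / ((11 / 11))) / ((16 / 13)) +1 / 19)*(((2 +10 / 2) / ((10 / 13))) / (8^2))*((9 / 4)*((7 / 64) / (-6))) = -128037 / 109576192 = -0.00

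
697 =697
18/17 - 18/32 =135/272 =0.50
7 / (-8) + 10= 73 / 8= 9.12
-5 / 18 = -0.28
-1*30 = -30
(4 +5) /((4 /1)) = 9 /4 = 2.25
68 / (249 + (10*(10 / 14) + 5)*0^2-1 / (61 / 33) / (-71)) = 73627 / 269613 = 0.27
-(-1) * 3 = 3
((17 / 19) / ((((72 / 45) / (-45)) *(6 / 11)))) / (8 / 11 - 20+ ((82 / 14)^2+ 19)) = -7559475 / 5576576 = -1.36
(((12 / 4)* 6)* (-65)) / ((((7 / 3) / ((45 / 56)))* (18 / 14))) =-8775 / 28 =-313.39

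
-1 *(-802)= 802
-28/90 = -0.31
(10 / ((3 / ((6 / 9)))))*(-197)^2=776180 / 9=86242.22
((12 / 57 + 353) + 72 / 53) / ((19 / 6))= 2142306 / 19133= 111.97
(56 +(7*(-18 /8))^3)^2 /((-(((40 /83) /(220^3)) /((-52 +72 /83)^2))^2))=-340926779665360997674431711422500 /6889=-49488573038955000388217700000.00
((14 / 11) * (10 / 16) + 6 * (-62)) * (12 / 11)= -48999 / 121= -404.95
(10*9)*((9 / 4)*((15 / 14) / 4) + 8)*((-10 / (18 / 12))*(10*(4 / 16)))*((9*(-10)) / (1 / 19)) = 617844375 / 28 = 22065870.54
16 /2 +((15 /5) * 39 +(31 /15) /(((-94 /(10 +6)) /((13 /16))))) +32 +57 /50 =556436 /3525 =157.85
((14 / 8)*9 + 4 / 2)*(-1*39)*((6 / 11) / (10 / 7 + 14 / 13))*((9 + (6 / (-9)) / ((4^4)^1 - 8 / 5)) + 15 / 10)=-1682295797 / 1063392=-1582.01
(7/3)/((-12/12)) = -7/3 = -2.33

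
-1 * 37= -37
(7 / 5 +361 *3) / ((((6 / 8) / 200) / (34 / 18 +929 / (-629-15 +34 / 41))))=338940064 / 2637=128532.45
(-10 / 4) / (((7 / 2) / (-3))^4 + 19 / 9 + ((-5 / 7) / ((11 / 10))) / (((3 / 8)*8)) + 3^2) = -249480 / 1272077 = -0.20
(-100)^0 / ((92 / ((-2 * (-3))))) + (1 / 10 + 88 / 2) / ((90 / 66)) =18633 / 575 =32.41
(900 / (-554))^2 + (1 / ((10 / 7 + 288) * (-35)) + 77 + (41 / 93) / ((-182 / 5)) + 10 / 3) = 272856024137759 / 3288995874255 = 82.96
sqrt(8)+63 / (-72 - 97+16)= -7 / 17+2*sqrt(2)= 2.42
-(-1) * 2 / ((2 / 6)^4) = 162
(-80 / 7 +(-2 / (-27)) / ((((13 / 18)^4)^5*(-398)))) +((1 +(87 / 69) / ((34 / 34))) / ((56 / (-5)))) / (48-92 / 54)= -3518764875820624865513547475049 / 304450017191702966609872619500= -11.56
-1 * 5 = -5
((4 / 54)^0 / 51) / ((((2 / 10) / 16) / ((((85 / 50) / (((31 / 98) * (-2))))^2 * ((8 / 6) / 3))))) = 653072 / 129735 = 5.03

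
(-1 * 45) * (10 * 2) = -900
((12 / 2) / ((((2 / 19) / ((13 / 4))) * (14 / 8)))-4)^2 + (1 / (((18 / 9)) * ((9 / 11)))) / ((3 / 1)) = 27452465 / 2646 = 10375.08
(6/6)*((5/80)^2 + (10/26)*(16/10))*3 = 6183/3328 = 1.86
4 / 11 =0.36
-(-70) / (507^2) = 70 / 257049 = 0.00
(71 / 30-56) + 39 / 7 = -10093 / 210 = -48.06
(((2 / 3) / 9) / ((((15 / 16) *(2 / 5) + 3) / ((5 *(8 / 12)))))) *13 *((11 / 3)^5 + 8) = 339029600 / 531441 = 637.94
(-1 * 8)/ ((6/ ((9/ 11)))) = -12/ 11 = -1.09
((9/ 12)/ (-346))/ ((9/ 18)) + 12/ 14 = 4131/ 4844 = 0.85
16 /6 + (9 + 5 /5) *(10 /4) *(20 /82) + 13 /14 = 16691 /1722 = 9.69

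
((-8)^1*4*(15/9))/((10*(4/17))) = -68/3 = -22.67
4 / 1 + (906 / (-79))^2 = 845800 / 6241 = 135.52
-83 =-83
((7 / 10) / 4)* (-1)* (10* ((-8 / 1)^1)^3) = 896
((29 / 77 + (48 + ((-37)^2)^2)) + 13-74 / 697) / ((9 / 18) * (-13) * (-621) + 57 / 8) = 804701080264 / 1736138481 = 463.50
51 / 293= 0.17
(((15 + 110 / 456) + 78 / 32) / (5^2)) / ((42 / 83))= 1338209 / 957600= 1.40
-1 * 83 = -83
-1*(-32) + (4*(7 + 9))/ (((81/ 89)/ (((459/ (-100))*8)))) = -2550.19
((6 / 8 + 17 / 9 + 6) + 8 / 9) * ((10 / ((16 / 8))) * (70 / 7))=8575 / 18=476.39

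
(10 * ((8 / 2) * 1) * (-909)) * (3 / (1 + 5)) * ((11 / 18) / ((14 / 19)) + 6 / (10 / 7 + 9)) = -13049705 / 511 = -25537.58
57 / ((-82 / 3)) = -171 / 82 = -2.09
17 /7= 2.43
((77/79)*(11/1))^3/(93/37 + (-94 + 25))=-22482880651/1212875940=-18.54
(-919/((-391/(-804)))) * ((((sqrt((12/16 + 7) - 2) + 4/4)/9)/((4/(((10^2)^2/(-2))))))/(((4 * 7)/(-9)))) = -115449375 * sqrt(23)/2737 - 230898750/2737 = -286654.91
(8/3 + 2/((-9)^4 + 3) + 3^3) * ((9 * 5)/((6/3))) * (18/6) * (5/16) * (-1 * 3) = -1877.36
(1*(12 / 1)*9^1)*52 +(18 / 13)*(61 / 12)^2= 587785 / 104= 5651.78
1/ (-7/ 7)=-1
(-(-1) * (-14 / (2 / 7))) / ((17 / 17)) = -49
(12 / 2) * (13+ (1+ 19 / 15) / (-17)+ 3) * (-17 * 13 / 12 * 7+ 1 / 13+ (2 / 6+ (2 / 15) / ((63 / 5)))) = -21468569 / 1755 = -12232.80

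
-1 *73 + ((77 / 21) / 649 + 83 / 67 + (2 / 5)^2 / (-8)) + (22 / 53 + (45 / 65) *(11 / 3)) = -28116710651 / 408542550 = -68.82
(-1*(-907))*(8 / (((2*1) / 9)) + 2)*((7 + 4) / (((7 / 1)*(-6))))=-189563 / 21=-9026.81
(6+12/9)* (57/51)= 418/51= 8.20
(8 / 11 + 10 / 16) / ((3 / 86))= 38.77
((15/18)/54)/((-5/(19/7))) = -19/2268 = -0.01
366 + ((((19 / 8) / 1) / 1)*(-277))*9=-44439 / 8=-5554.88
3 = 3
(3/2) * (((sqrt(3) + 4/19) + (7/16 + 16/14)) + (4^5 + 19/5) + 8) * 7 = 21 * sqrt(3)/2 + 33119901/3040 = 10912.89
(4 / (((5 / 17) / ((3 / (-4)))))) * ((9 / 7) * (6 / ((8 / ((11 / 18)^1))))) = -1683 / 280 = -6.01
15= 15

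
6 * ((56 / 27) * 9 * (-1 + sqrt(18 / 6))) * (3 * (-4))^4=-2322432 + 2322432 * sqrt(3)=1700138.22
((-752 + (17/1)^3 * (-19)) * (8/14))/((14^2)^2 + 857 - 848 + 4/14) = -376396/268977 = -1.40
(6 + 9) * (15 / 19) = 225 / 19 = 11.84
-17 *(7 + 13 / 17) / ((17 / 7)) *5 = -4620 / 17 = -271.76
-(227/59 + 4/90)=-10333/2655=-3.89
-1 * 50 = -50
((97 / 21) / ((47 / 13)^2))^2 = 268730449 / 2151939321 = 0.12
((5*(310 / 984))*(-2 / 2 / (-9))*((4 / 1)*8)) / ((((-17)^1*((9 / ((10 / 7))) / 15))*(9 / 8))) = -2480000 / 3556791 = -0.70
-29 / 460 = -0.06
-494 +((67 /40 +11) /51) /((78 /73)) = -2014571 /4080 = -493.77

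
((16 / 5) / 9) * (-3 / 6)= -8 / 45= -0.18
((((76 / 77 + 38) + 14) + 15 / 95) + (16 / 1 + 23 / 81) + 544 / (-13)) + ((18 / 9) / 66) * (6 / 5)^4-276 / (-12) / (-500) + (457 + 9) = 1901023357687 / 3851347500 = 493.60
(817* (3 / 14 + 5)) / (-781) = -59641 / 10934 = -5.45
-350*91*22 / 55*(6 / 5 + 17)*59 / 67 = -204182.27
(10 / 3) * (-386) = -1286.67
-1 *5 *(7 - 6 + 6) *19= -665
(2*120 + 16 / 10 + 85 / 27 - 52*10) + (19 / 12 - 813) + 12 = -580321 / 540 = -1074.67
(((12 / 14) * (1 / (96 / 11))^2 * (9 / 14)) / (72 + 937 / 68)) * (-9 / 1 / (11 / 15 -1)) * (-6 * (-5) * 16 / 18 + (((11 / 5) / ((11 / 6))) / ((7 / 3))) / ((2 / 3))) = 160007859 / 2048736256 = 0.08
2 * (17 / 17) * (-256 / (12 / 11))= -1408 / 3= -469.33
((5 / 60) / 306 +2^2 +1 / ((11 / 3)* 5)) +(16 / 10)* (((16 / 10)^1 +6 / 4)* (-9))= -40982917 / 1009800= -40.59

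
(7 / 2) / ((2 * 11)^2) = 7 / 968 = 0.01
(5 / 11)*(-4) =-20 / 11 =-1.82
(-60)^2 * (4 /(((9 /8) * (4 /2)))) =6400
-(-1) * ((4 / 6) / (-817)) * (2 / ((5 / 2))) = -0.00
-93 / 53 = -1.75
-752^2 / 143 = -565504 / 143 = -3954.57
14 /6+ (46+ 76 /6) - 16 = 45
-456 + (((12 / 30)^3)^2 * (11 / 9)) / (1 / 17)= -64113032 / 140625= -455.91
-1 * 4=-4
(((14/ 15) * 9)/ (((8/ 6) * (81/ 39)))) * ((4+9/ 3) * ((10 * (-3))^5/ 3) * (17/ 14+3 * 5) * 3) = -8366085000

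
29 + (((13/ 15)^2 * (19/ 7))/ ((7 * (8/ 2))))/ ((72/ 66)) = 15382121/ 529200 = 29.07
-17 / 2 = -8.50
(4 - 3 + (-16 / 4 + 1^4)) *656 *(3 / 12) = -328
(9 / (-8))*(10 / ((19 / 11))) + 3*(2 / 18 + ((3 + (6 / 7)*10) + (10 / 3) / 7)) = 47821 / 1596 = 29.96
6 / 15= 2 / 5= 0.40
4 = 4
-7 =-7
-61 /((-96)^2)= -61 /9216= -0.01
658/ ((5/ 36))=23688/ 5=4737.60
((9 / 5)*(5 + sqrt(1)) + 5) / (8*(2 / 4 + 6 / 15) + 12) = 79 / 96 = 0.82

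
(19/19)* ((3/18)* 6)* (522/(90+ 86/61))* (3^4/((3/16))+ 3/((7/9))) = 2488.98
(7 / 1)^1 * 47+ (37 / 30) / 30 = 296137 / 900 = 329.04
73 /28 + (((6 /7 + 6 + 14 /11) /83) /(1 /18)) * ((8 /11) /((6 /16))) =1694675 /281204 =6.03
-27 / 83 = -0.33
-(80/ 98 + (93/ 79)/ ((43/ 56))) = -391072/ 166453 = -2.35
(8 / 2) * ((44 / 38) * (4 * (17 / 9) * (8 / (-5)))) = -47872 / 855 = -55.99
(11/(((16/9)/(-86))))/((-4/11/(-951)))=-44532477/32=-1391639.91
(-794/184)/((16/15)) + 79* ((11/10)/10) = 170917/36800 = 4.64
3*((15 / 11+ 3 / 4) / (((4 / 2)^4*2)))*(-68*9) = -42687 / 352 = -121.27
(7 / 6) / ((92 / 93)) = 217 / 184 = 1.18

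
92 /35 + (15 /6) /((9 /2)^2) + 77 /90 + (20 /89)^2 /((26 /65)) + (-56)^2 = 28202389115 /8982414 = 3139.73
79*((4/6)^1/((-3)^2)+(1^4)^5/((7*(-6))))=1501/378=3.97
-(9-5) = -4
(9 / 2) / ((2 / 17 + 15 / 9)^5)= 3105227259 / 12480642902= 0.25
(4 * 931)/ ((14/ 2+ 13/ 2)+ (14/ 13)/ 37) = 188552/ 685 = 275.26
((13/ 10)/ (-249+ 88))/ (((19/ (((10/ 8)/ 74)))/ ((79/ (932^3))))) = -1027/ 1466050467503104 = -0.00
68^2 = 4624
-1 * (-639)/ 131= 4.88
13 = 13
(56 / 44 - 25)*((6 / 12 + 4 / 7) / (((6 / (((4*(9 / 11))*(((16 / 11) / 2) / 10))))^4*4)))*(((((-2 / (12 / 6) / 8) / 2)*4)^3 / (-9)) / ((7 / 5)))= -56376 / 2888485921475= -0.00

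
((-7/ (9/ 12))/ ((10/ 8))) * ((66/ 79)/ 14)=-176/ 395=-0.45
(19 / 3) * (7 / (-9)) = -133 / 27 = -4.93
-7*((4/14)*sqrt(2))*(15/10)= -3*sqrt(2)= -4.24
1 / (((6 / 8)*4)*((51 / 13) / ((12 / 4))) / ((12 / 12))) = 13 / 51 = 0.25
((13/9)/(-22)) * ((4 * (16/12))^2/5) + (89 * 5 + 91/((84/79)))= 9448339/17820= 530.21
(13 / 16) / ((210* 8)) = 13 / 26880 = 0.00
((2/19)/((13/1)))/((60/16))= 8/3705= 0.00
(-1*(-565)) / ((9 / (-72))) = -4520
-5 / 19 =-0.26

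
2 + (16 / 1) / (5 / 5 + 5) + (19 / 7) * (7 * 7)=413 / 3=137.67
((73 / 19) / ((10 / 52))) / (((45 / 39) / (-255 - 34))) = -7130786 / 1425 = -5004.06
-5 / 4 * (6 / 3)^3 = -10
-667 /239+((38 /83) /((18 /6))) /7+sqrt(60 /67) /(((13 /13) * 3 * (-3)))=-1153499 /416577-2 * sqrt(1005) /603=-2.87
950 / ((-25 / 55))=-2090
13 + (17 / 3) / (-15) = 568 / 45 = 12.62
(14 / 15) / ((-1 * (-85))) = 14 / 1275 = 0.01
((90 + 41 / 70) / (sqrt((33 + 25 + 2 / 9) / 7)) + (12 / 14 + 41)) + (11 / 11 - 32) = 76 / 7 + 19023 * sqrt(917) / 18340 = 42.27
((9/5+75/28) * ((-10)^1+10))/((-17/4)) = 0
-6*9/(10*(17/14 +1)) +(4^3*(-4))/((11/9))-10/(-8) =-1436587/6820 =-210.64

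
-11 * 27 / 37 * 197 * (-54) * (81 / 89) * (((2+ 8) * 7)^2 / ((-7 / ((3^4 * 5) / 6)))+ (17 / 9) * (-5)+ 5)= -12093280208460 / 3293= -3672420348.76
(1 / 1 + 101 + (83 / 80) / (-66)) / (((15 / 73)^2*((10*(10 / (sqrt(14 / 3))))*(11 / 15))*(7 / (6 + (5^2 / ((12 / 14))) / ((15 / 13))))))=1615553234279*sqrt(42) / 32931360000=317.93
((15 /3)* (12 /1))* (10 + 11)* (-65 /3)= -27300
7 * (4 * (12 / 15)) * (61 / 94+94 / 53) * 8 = 5406912 / 12455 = 434.12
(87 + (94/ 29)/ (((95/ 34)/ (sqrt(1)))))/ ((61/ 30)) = 1457286/ 33611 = 43.36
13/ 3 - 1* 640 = -1907/ 3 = -635.67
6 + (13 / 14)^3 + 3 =26893 / 2744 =9.80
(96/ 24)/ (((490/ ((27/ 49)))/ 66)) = 3564/ 12005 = 0.30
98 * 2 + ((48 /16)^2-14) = 191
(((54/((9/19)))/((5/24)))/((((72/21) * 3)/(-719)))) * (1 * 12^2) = -27540576/5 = -5508115.20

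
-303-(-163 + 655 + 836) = -1631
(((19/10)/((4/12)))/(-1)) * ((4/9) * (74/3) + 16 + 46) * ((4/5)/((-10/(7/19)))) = 2758/225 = 12.26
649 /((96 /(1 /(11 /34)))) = 1003 /48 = 20.90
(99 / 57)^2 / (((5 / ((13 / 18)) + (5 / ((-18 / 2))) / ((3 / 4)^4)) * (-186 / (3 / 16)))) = -10320453 / 17536744640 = -0.00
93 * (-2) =-186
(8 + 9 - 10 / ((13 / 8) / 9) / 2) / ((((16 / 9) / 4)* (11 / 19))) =-23769 / 572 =-41.55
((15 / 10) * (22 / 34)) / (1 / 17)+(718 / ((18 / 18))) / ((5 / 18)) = 26013 / 10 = 2601.30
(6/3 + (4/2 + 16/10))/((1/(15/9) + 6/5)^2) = 140/81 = 1.73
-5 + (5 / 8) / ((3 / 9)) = -25 / 8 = -3.12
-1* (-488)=488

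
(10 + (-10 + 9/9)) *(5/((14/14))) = 5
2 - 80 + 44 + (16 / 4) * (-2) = -42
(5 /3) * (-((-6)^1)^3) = 360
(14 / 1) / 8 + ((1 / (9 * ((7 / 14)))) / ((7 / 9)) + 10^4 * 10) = 2800057 / 28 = 100002.04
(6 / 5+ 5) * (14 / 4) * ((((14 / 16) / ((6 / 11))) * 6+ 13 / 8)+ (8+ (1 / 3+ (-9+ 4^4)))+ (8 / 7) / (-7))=971261 / 168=5781.32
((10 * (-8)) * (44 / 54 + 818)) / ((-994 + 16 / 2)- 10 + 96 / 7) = 3095120 / 46413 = 66.69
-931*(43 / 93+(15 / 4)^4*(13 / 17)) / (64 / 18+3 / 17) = -171469981473 / 4531456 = -37839.93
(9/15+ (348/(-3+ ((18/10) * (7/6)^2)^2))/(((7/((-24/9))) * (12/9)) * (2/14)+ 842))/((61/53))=131719999/205497105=0.64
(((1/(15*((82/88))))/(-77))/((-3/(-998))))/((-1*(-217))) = -3992/2802555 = -0.00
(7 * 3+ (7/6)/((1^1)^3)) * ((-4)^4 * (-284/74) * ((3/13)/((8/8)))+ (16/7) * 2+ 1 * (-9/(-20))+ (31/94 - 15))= -5239.68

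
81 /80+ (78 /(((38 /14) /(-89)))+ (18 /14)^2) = -190289949 /74480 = -2554.91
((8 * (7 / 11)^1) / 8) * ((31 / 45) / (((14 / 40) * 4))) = 31 / 99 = 0.31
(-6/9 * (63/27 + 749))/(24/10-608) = 5635/6813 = 0.83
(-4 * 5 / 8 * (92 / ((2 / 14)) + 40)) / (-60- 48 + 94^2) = -855 / 4364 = -0.20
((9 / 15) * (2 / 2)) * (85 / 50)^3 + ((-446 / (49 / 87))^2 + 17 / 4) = 7528062429589 / 12005000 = 627077.25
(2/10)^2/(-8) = -1/200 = -0.00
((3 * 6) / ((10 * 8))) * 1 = 0.22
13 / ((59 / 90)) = 1170 / 59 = 19.83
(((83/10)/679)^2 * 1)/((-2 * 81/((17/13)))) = -117113/97095234600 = -0.00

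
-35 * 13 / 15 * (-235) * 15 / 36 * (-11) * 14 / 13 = -633325 / 18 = -35184.72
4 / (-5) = -4 / 5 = -0.80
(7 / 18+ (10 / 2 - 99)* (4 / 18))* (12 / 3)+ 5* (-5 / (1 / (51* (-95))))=121043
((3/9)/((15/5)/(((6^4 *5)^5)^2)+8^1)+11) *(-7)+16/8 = -26209920390289309310530376171520000000075/348111836949055574683303280640000000001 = -75.29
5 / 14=0.36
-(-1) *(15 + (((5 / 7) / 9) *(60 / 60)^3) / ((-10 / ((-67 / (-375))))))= 708683 / 47250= 15.00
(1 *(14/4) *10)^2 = 1225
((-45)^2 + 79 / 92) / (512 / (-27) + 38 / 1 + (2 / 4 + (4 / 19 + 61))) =95612427 / 3810962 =25.09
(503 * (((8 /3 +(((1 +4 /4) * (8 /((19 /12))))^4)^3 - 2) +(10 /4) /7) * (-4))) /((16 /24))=-53019059541444004968006105460205 /15493204433463127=-3422084809449125.09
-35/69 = -0.51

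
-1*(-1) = 1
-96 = -96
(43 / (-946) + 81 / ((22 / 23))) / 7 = 12.09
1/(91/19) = 19/91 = 0.21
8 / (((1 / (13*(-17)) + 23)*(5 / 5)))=884 / 2541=0.35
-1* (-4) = 4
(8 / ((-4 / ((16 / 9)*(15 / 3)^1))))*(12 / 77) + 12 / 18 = -162 / 77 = -2.10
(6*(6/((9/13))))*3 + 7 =163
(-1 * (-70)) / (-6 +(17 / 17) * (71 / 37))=-2590 / 151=-17.15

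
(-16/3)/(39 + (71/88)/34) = -47872/350277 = -0.14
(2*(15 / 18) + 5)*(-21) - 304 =-444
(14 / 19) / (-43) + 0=-0.02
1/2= 0.50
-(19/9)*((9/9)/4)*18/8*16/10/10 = -19/100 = -0.19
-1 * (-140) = 140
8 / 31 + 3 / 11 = 181 / 341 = 0.53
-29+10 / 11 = -309 / 11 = -28.09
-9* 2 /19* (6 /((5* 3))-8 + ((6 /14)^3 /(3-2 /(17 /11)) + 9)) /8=-0.17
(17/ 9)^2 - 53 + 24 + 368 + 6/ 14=194479/ 567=343.00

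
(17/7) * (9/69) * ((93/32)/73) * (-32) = -4743/11753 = -0.40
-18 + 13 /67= -1193 /67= -17.81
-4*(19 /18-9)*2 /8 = 143 /18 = 7.94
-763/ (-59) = 763/ 59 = 12.93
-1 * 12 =-12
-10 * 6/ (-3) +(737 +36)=793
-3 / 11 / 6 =-1 / 22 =-0.05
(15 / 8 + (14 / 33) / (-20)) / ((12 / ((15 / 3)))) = 2447 / 3168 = 0.77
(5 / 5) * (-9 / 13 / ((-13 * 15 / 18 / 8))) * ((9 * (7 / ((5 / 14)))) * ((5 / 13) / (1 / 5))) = 381024 / 2197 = 173.43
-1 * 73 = -73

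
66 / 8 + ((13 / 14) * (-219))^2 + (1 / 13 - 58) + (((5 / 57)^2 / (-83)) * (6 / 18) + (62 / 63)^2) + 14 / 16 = 41306.30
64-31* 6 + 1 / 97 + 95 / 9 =-97282 / 873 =-111.43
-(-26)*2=52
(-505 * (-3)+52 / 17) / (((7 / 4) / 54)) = 5574312 / 119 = 46842.96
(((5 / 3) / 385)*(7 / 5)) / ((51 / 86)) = 86 / 8415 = 0.01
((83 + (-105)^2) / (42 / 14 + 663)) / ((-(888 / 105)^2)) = -3401825 / 14588064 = -0.23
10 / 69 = 0.14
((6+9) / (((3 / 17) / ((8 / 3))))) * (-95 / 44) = -16150 / 33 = -489.39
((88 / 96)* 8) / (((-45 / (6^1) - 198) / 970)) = -42680 / 1233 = -34.61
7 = 7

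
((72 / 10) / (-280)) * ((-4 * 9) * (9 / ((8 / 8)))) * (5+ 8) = 18954 / 175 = 108.31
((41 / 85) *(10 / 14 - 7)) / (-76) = 451 / 11305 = 0.04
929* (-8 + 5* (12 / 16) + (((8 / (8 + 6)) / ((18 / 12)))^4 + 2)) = -1610834905 / 777924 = -2070.68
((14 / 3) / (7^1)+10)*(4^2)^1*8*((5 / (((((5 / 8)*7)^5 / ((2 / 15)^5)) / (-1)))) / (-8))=536870912 / 23930279296875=0.00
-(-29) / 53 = 29 / 53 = 0.55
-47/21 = -2.24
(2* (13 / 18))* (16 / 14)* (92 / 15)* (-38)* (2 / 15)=-727168 / 14175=-51.30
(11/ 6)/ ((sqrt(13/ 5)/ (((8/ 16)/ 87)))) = 11 * sqrt(65)/ 13572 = 0.01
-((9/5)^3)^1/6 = -243/250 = -0.97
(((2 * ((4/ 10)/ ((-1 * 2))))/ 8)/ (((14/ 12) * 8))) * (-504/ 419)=27/ 4190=0.01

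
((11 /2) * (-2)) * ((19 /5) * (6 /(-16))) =627 /40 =15.68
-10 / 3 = -3.33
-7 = -7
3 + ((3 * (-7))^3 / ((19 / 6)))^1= -55509 / 19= -2921.53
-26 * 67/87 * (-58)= 3484/3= 1161.33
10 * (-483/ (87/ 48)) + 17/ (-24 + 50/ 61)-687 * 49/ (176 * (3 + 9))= -38705069699/ 14434112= -2681.50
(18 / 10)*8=72 / 5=14.40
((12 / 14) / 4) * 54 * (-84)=-972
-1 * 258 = -258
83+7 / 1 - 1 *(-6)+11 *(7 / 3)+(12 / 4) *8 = 437 / 3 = 145.67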